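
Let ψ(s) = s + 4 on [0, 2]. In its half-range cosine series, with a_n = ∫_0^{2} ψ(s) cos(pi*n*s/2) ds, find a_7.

-8/(49*pi**2)

a_7 = ∫_0^{2} (s + 4) cos(7*pi*s/2) ds.
Integrating by parts (boundary term plus one more integral), an antiderivative of (s + 4) cos(7*pi*s/2) is 2*s*sin(7*pi*s/2)/(7*pi) + 8*sin(7*pi*s/2)/(7*pi) + 4*cos(7*pi*s/2)/(49*pi**2); evaluating from 0 to 2: ∫_{0}^{2} (s + 4) cos(7*pi*s/2) ds = (-4/(49*pi**2)) - (4/(49*pi**2)) = -8/(49*pi**2).
Hence a_7 = -8/(49*pi**2).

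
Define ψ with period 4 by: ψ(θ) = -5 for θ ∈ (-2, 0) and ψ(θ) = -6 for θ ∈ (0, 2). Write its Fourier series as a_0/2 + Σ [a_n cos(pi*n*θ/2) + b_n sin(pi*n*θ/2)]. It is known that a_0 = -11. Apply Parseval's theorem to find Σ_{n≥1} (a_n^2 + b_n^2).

1/2

Parseval: a_0^2/2 + Σ_{n≥1} (a_n^2+b_n^2) = 1/2 ∫_{-2}^{2} ψ(θ)^2 dθ = 61.
Subtract a_0^2/2 = 121/2: Σ (a_n^2+b_n^2) = 1/2.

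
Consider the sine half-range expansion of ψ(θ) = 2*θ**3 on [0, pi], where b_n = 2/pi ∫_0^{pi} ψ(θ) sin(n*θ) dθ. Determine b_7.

b_7 = 2/pi ∫_0^{pi} (2*θ**3) sin(7*θ) dθ.
Integrating by parts three times (tabular method), an antiderivative of (2*θ**3) sin(7*θ) is -2*θ**3*cos(7*θ)/7 + 6*θ**2*sin(7*θ)/49 + 12*θ*cos(7*θ)/343 - 12*sin(7*θ)/2401; evaluating from 0 to pi: ∫_{0}^{pi} (2*θ**3) sin(7*θ) dθ = (2*pi*(-6 + 49*pi**2)/343) - (0) = 2*pi*(-6 + 49*pi**2)/343.
Hence b_7 = (2/pi)·(2*pi*(-6 + 49*pi**2)/343) = -24/343 + 4*pi**2/7.

-24/343 + 4*pi**2/7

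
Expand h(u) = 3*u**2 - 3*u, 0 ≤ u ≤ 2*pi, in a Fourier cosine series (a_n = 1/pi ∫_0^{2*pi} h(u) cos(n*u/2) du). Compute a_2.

12

a_2 = 1/pi ∫_0^{2*pi} (3*u**2 - 3*u) cos(u) du.
Integrating by parts twice (tabular method), an antiderivative of (3*u**2 - 3*u) cos(u) is 3*u**2*sin(u) - 3*u*sin(u) + 6*u*cos(u) - 6*sin(u) - 3*cos(u); evaluating from 0 to 2*pi: ∫_{0}^{2*pi} (3*u**2 - 3*u) cos(u) du = (-3 + 12*pi) - (-3) = 12*pi.
Hence a_2 = (1/pi)·(12*pi) = 12.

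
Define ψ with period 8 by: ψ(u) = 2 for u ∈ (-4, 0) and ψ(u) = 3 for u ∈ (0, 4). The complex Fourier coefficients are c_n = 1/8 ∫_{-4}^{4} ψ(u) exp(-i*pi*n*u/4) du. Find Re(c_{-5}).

Since ψ is real-valued, Re(c_{-5}) = 1/8 ∫_{-4}^{4} ψ(u) cos(-5*pi*u/4) du = a_{5}/2.
Split the integral at the breakpoints.
Directly, an antiderivative of (2) cos(-5*pi*u/4) is 8*sin(5*pi*u/4)/(5*pi); evaluating from -4 to 0: ∫_{-4}^{0} (2) cos(-5*pi*u/4) du = (0) - (0) = 0.
Directly, an antiderivative of (3) cos(-5*pi*u/4) is 12*sin(5*pi*u/4)/(5*pi); evaluating from 0 to 4: ∫_{0}^{4} (3) cos(-5*pi*u/4) du = (0) - (0) = 0.
So ∫_{-4}^{4} ψ(u) cos(-5*pi*u/4) du = 0.
Hence Re(c_{-5}) = (1/8)·(0) = 0.

0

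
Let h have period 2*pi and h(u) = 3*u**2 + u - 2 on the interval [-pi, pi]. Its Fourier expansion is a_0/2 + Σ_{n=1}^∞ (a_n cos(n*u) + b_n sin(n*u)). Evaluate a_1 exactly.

-12

a_1 = 1/pi ∫_{-pi}^{pi} h(u) cos(u) du.
Integrating by parts twice (tabular method), an antiderivative of (3*u**2 + u - 2) cos(u) is 3*u**2*sin(u) + u*sin(u) + 6*u*cos(u) - 8*sin(u) + cos(u); evaluating from -pi to pi: ∫_{-pi}^{pi} (3*u**2 + u - 2) cos(u) du = (-6*pi - 1) - (-1 + 6*pi) = -12*pi.
Hence a_1 = (1/pi)·(-12*pi) = -12.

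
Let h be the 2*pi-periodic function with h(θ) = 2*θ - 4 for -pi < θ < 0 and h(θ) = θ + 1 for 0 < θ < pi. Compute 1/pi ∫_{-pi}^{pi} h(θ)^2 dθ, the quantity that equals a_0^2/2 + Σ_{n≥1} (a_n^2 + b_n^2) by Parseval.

5*pi**2/3 + 17 + 9*pi

1/pi ∫_{-pi}^{pi} h(θ)^2 dθ = 1/pi · (pi*(5*pi**2 + 51 + 27*pi)/3) = 5*pi**2/3 + 17 + 9*pi.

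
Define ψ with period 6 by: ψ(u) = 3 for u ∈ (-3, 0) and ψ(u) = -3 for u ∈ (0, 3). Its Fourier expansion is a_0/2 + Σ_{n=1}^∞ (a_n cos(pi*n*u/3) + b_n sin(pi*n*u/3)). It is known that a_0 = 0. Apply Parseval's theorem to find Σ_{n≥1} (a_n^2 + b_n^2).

18

Parseval: a_0^2/2 + Σ_{n≥1} (a_n^2+b_n^2) = 1/3 ∫_{-3}^{3} ψ(u)^2 du = 18.
Subtract a_0^2/2 = 0: Σ (a_n^2+b_n^2) = 18.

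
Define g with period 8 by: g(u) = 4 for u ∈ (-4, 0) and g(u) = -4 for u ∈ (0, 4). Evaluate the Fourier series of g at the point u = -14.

-4

u = -14 differs from u = 2 by -2 full period(s), and the series is 8-periodic.
g is continuous at u = 2 with value -4, so the series converges to -4 there.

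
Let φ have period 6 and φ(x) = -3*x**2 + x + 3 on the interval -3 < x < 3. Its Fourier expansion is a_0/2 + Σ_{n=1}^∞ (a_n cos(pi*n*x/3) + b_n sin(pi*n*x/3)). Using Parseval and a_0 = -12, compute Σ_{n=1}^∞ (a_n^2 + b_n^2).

Parseval: a_0^2/2 + Σ_{n≥1} (a_n^2+b_n^2) = 1/3 ∫_{-3}^{3} φ(x)^2 dx = 1038/5.
Subtract a_0^2/2 = 72: Σ (a_n^2+b_n^2) = 678/5.

678/5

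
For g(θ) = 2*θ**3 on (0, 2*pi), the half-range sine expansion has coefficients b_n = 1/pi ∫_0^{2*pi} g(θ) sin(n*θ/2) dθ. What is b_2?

24 - 16*pi**2

b_2 = 1/pi ∫_0^{2*pi} (2*θ**3) sin(θ) dθ.
Integrating by parts three times (tabular method), an antiderivative of (2*θ**3) sin(θ) is -2*θ**3*cos(θ) + 6*θ**2*sin(θ) + 12*θ*cos(θ) - 12*sin(θ); evaluating from 0 to 2*pi: ∫_{0}^{2*pi} (2*θ**3) sin(θ) dθ = (-16*pi**3 + 24*pi) - (0) = -16*pi**3 + 24*pi.
Hence b_2 = (1/pi)·(-16*pi**3 + 24*pi) = 24 - 16*pi**2.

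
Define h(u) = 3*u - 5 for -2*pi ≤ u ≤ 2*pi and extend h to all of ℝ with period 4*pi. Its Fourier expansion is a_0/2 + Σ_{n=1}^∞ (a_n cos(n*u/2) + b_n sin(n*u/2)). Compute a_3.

0

a_3 = (1/(2*pi)) ∫_{-2*pi}^{2*pi} h(u) cos(3*u/2) du.
Integrating by parts (boundary term plus one more integral), an antiderivative of (3*u - 5) cos(3*u/2) is 2*u*sin(3*u/2) - 10*sin(3*u/2)/3 + 4*cos(3*u/2)/3; evaluating from -2*pi to 2*pi: ∫_{-2*pi}^{2*pi} (3*u - 5) cos(3*u/2) du = (-4/3) - (-4/3) = 0.
Hence a_3 = (1/(2*pi))·(0) = 0.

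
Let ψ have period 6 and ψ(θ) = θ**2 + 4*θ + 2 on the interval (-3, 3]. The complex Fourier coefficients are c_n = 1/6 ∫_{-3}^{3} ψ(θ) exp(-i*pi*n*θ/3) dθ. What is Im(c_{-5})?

Since ψ is real-valued, Im(c_{-5}) = -1/6 ∫_{-3}^{3} ψ(θ) sin(-5*pi*θ/3) dθ = b_{5}/2.
Integrating by parts twice (tabular method), an antiderivative of (θ**2 + 4*θ + 2) sin(-5*pi*θ/3) is 3*θ**2*cos(5*pi*θ/3)/(5*pi) - 18*θ*sin(5*pi*θ/3)/(25*pi**2) + 12*θ*cos(5*pi*θ/3)/(5*pi) - 36*sin(5*pi*θ/3)/(25*pi**2) - 54*cos(5*pi*θ/3)/(125*pi**3) + 6*cos(5*pi*θ/3)/(5*pi); evaluating from -3 to 3: ∫_{-3}^{3} (θ**2 + 4*θ + 2) sin(-5*pi*θ/3) dθ = (3*(18 - 575*pi**2)/(125*pi**3)) - (3*(18 + 25*pi**2)/(125*pi**3)) = -72/(5*pi).
Hence Im(c_{-5}) = (-1/6)·(-72/(5*pi)) = 12/(5*pi).

12/(5*pi)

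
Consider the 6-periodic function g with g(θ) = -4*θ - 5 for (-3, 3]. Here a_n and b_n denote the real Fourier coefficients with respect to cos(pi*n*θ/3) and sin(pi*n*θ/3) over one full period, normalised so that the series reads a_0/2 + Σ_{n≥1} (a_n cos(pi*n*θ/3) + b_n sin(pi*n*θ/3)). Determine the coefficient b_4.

6/pi

b_4 = 1/3 ∫_{-3}^{3} g(θ) sin(4*pi*θ/3) dθ.
Integrating by parts (boundary term plus one more integral), an antiderivative of (-4*θ - 5) sin(4*pi*θ/3) is 3*θ*cos(4*pi*θ/3)/pi - 9*sin(4*pi*θ/3)/(4*pi**2) + 15*cos(4*pi*θ/3)/(4*pi); evaluating from -3 to 3: ∫_{-3}^{3} (-4*θ - 5) sin(4*pi*θ/3) dθ = (51/(4*pi)) - (-21/(4*pi)) = 18/pi.
Hence b_4 = (1/3)·(18/pi) = 6/pi.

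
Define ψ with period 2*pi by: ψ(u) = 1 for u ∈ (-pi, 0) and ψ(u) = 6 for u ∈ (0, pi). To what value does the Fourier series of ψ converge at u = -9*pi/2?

1

u = -9*pi/2 differs from u = -pi/2 by -2 full period(s), and the series is 2*pi-periodic.
ψ is continuous at u = -pi/2 with value 1, so the series converges to 1 there.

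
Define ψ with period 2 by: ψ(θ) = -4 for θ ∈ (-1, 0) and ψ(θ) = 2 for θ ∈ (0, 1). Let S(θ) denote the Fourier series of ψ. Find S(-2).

-1

θ = -2 differs from θ = 0 by -1 full period(s), and the series is 2-periodic.
At θ = 0 the one-sided limits are ψ(0^-) = -4 and ψ(0^+) = 2.
By Dirichlet's theorem the series converges to their average, [(-4) + (2)]/2 = -1.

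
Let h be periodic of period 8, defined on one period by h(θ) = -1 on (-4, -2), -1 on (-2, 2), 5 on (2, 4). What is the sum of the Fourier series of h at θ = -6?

2

θ = -6 differs from θ = 2 by -1 full period(s), and the series is 8-periodic.
At θ = 2 the one-sided limits are h(2^-) = -1 and h(2^+) = 5.
By Dirichlet's theorem the series converges to their average, [(-1) + (5)]/2 = 2.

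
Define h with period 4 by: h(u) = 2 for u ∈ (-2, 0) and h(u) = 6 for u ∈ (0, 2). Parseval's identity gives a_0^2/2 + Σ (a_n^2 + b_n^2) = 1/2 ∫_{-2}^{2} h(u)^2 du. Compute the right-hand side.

40

1/2 ∫_{-2}^{2} h(u)^2 du = 1/2 · (80) = 40.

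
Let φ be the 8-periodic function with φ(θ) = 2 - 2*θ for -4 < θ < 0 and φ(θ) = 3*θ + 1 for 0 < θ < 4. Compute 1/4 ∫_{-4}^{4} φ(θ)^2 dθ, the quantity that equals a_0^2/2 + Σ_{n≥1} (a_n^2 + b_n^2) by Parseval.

307/3

1/4 ∫_{-4}^{4} φ(θ)^2 dθ = 1/4 · (1228/3) = 307/3.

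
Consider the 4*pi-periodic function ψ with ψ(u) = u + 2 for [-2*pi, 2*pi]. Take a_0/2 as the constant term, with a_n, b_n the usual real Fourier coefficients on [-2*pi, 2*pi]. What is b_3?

4/3

b_3 = (1/(2*pi)) ∫_{-2*pi}^{2*pi} ψ(u) sin(3*u/2) du.
Integrating by parts (boundary term plus one more integral), an antiderivative of (u + 2) sin(3*u/2) is -2*u*cos(3*u/2)/3 + 4*sin(3*u/2)/9 - 4*cos(3*u/2)/3; evaluating from -2*pi to 2*pi: ∫_{-2*pi}^{2*pi} (u + 2) sin(3*u/2) du = (4/3 + 4*pi/3) - (4/3 - 4*pi/3) = 8*pi/3.
Hence b_3 = (1/(2*pi))·(8*pi/3) = 4/3.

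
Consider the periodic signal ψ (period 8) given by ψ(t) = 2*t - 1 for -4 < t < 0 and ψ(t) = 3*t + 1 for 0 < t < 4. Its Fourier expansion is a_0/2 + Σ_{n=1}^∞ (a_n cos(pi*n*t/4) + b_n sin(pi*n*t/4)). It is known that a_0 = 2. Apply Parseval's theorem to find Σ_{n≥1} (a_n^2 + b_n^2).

Parseval: a_0^2/2 + Σ_{n≥1} (a_n^2+b_n^2) = 1/4 ∫_{-4}^{4} ψ(t)^2 dt = 274/3.
Subtract a_0^2/2 = 2: Σ (a_n^2+b_n^2) = 268/3.

268/3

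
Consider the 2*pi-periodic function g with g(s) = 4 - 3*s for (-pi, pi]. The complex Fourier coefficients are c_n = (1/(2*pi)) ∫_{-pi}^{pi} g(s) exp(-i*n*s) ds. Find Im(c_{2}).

-3/2

Since g is real-valued, Im(c_{2}) = -(1/(2*pi)) ∫_{-pi}^{pi} g(s) sin(2*s) ds = -b_{2}/2.
Integrating by parts (boundary term plus one more integral), an antiderivative of (4 - 3*s) sin(2*s) is 3*s*cos(2*s)/2 - 3*sin(2*s)/4 - 2*cos(2*s); evaluating from -pi to pi: ∫_{-pi}^{pi} (4 - 3*s) sin(2*s) ds = (-2 + 3*pi/2) - (-3*pi/2 - 2) = 3*pi.
Hence Im(c_{2}) = (-1/(2*pi))·(3*pi) = -3/2.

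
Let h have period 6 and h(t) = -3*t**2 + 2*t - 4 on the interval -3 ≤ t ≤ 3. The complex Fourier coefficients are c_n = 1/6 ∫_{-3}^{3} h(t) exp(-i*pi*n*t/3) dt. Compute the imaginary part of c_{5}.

-6/(5*pi)

Since h is real-valued, Im(c_{5}) = -1/6 ∫_{-3}^{3} h(t) sin(5*pi*t/3) dt = -b_{5}/2.
Integrating by parts twice (tabular method), an antiderivative of (-3*t**2 + 2*t - 4) sin(5*pi*t/3) is 9*t**2*cos(5*pi*t/3)/(5*pi) - 54*t*sin(5*pi*t/3)/(25*pi**2) - 6*t*cos(5*pi*t/3)/(5*pi) + 18*sin(5*pi*t/3)/(25*pi**2) - 162*cos(5*pi*t/3)/(125*pi**3) + 12*cos(5*pi*t/3)/(5*pi); evaluating from -3 to 3: ∫_{-3}^{3} (-3*t**2 + 2*t - 4) sin(5*pi*t/3) dt = (-15/pi + 162/(125*pi**3)) - (3*(54 - 925*pi**2)/(125*pi**3)) = 36/(5*pi).
Hence Im(c_{5}) = (-1/6)·(36/(5*pi)) = -6/(5*pi).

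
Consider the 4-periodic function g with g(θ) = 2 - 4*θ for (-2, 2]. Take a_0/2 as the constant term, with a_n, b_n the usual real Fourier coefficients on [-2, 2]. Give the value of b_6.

8/(3*pi)

b_6 = 1/2 ∫_{-2}^{2} g(θ) sin(3*pi*θ) dθ.
Integrating by parts (boundary term plus one more integral), an antiderivative of (2 - 4*θ) sin(3*pi*θ) is 4*θ*cos(3*pi*θ)/(3*pi) - 4*sin(3*pi*θ)/(9*pi**2) - 2*cos(3*pi*θ)/(3*pi); evaluating from -2 to 2: ∫_{-2}^{2} (2 - 4*θ) sin(3*pi*θ) dθ = (2/pi) - (-10/(3*pi)) = 16/(3*pi).
Hence b_6 = (1/2)·(16/(3*pi)) = 8/(3*pi).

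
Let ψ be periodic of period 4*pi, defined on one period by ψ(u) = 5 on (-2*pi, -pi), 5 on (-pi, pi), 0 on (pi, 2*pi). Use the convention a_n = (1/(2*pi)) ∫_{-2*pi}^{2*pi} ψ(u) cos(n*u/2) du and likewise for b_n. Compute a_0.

15/2

a_0 = (1/(2*pi)) ∫_{-2*pi}^{2*pi} ψ(u) du = (1/(2*pi)) · (15*pi) = 15/2.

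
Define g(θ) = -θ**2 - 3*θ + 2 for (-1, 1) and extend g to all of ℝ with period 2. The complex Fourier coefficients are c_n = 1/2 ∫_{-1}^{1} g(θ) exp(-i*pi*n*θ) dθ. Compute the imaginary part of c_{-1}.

-3/pi

Since g is real-valued, Im(c_{-1}) = -1/2 ∫_{-1}^{1} g(θ) sin(-pi*θ) dθ = b_{1}/2.
Integrating by parts twice (tabular method), an antiderivative of (-θ**2 - 3*θ + 2) sin(-pi*θ) is -θ**2*cos(pi*θ)/pi + 2*θ*sin(pi*θ)/pi**2 - 3*θ*cos(pi*θ)/pi + 3*sin(pi*θ)/pi**2 + 2*cos(pi*θ)/pi**3 + 2*cos(pi*θ)/pi; evaluating from -1 to 1: ∫_{-1}^{1} (-θ**2 - 3*θ + 2) sin(-pi*θ) dθ = (-2/pi**3 + 2/pi) - (-4/pi - 2/pi**3) = 6/pi.
Hence Im(c_{-1}) = (-1/2)·(6/pi) = -3/pi.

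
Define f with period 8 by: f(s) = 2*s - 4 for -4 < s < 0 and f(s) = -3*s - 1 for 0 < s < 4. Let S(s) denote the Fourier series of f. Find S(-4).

At s = -4 the one-sided limits are f(-4^-) = -13 and f(-4^+) = -12.
By Dirichlet's theorem the series converges to their average, [(-13) + (-12)]/2 = -25/2.

-25/2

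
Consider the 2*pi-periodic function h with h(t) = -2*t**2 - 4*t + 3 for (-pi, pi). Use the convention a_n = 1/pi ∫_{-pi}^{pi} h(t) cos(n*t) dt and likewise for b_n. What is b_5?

b_5 = 1/pi ∫_{-pi}^{pi} h(t) sin(5*t) dt.
Integrating by parts twice (tabular method), an antiderivative of (-2*t**2 - 4*t + 3) sin(5*t) is 2*t**2*cos(5*t)/5 - 4*t*sin(5*t)/25 + 4*t*cos(5*t)/5 - 4*sin(5*t)/25 - 79*cos(5*t)/125; evaluating from -pi to pi: ∫_{-pi}^{pi} (-2*t**2 - 4*t + 3) sin(5*t) dt = (-2*pi**2/5 - 4*pi/5 + 79/125) - (-2*pi**2/5 + 79/125 + 4*pi/5) = -8*pi/5.
Hence b_5 = (1/pi)·(-8*pi/5) = -8/5.

-8/5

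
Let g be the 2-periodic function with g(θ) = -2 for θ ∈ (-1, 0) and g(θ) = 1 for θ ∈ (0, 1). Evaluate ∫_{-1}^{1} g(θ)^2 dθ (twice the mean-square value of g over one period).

5

∫_{-1}^{1} g(θ)^2 dθ = 5.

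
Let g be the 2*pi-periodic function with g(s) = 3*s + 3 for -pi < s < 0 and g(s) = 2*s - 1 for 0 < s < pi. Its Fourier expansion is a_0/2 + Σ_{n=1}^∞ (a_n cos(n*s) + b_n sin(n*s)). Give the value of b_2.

-5/2

b_2 = 1/pi ∫_{-pi}^{pi} g(s) sin(2*s) ds.
Split the integral at the breakpoints.
Integrating by parts (boundary term plus one more integral), an antiderivative of (3*s + 3) sin(2*s) is -3*s*cos(2*s)/2 + 3*sin(2*s)/4 - 3*cos(2*s)/2; evaluating from -pi to 0: ∫_{-pi}^{0} (3*s + 3) sin(2*s) ds = (-3/2) - (-3/2 + 3*pi/2) = -3*pi/2.
Integrating by parts (boundary term plus one more integral), an antiderivative of (2*s - 1) sin(2*s) is -s*cos(2*s) + sin(2*s)/2 + cos(2*s)/2; evaluating from 0 to pi: ∫_{0}^{pi} (2*s - 1) sin(2*s) ds = (1/2 - pi) - (1/2) = -pi.
Summing the pieces and multiplying by (1/pi) gives b_2 = -5/2.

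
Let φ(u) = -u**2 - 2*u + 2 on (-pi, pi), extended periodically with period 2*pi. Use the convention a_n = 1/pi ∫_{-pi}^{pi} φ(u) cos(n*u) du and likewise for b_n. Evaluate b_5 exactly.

-4/5

b_5 = 1/pi ∫_{-pi}^{pi} φ(u) sin(5*u) du.
Integrating by parts twice (tabular method), an antiderivative of (-u**2 - 2*u + 2) sin(5*u) is u**2*cos(5*u)/5 - 2*u*sin(5*u)/25 + 2*u*cos(5*u)/5 - 2*sin(5*u)/25 - 52*cos(5*u)/125; evaluating from -pi to pi: ∫_{-pi}^{pi} (-u**2 - 2*u + 2) sin(5*u) du = (-pi**2/5 - 2*pi/5 + 52/125) - (-pi**2/5 + 52/125 + 2*pi/5) = -4*pi/5.
Hence b_5 = (1/pi)·(-4*pi/5) = -4/5.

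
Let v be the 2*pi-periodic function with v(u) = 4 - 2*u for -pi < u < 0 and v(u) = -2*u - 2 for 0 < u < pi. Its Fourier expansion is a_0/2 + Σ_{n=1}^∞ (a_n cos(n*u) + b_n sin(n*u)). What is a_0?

2

a_0 = 1/pi ∫_{-pi}^{pi} v(u) du = 1/pi · (2*pi) = 2.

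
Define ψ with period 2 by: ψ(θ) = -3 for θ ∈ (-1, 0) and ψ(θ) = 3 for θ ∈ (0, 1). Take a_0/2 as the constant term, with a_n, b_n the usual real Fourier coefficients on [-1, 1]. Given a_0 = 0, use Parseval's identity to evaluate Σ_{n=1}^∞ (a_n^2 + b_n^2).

Parseval: a_0^2/2 + Σ_{n≥1} (a_n^2+b_n^2) = ∫_{-1}^{1} ψ(θ)^2 dθ = 18.
Subtract a_0^2/2 = 0: Σ (a_n^2+b_n^2) = 18.

18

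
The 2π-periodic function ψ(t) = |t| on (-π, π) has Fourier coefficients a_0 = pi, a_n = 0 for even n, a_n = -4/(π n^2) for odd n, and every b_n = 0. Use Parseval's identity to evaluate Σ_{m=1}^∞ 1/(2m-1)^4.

pi**4/96

Parseval: a_0^2/2 + Σ a_n^2 = (1/π) ∫_{-π}^{π} ψ(t)^2 dt = 2*pi**2/3.
Subtract a_0^2/2 = pi**2/2: Σ a_n^2 = pi**2/6.
Only odd n contribute, with a_n^2 = 16/(π^2 n^4), so Σ_{m≥1} 1/(2m-1)^4 = π^2·(pi**2/6)/16 = pi**4/96.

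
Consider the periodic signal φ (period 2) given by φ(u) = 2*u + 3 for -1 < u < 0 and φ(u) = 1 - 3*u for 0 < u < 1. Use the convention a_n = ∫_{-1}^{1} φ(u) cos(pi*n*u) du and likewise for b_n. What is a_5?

2/(5*pi**2)

a_5 = ∫_{-1}^{1} φ(u) cos(5*pi*u) du.
Split the integral at the breakpoints.
Integrating by parts (boundary term plus one more integral), an antiderivative of (2*u + 3) cos(5*pi*u) is 2*u*sin(5*pi*u)/(5*pi) + 3*sin(5*pi*u)/(5*pi) + 2*cos(5*pi*u)/(25*pi**2); evaluating from -1 to 0: ∫_{-1}^{0} (2*u + 3) cos(5*pi*u) du = (2/(25*pi**2)) - (-2/(25*pi**2)) = 4/(25*pi**2).
Integrating by parts (boundary term plus one more integral), an antiderivative of (1 - 3*u) cos(5*pi*u) is -3*u*sin(5*pi*u)/(5*pi) + sin(5*pi*u)/(5*pi) - 3*cos(5*pi*u)/(25*pi**2); evaluating from 0 to 1: ∫_{0}^{1} (1 - 3*u) cos(5*pi*u) du = (3/(25*pi**2)) - (-3/(25*pi**2)) = 6/(25*pi**2).
Summing the pieces gives a_5 = 2/(5*pi**2).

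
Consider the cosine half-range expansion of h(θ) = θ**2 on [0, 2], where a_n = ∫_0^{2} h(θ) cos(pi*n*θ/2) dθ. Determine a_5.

-16/(25*pi**2)

a_5 = ∫_0^{2} (θ**2) cos(5*pi*θ/2) dθ.
Integrating by parts twice (tabular method), an antiderivative of (θ**2) cos(5*pi*θ/2) is 2*θ**2*sin(5*pi*θ/2)/(5*pi) + 8*θ*cos(5*pi*θ/2)/(25*pi**2) - 16*sin(5*pi*θ/2)/(125*pi**3); evaluating from 0 to 2: ∫_{0}^{2} (θ**2) cos(5*pi*θ/2) dθ = (-16/(25*pi**2)) - (0) = -16/(25*pi**2).
Hence a_5 = -16/(25*pi**2).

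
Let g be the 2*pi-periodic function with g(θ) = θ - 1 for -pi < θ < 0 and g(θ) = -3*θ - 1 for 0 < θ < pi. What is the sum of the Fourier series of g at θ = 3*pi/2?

-pi/2 - 1

θ = 3*pi/2 differs from θ = -pi/2 by 1 full period(s), and the series is 2*pi-periodic.
g is continuous at θ = -pi/2 with value -pi/2 - 1, so the series converges to -pi/2 - 1 there.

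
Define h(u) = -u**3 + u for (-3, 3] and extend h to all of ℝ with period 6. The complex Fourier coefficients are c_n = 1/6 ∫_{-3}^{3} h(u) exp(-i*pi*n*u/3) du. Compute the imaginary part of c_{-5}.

6*(27 - 100*pi**2)/(125*pi**3)

Since h is real-valued, Im(c_{-5}) = -1/6 ∫_{-3}^{3} h(u) sin(-5*pi*u/3) du = b_{5}/2.
h is odd and sin(-5*pi*u/3) is odd, so the integrand is even: ∫_{-3}^{3} h(u) sin(-5*pi*u/3) du = 2∫_0^{3} h(u) sin(-5*pi*u/3) du.
Integrating by parts three times (tabular method), an antiderivative of (-u**3 + u) sin(-5*pi*u/3) is -3*u**3*cos(5*pi*u/3)/(5*pi) + 27*u**2*sin(5*pi*u/3)/(25*pi**2) + 162*u*cos(5*pi*u/3)/(125*pi**3) + 3*u*cos(5*pi*u/3)/(5*pi) - 9*sin(5*pi*u/3)/(25*pi**2) - 486*sin(5*pi*u/3)/(625*pi**4); evaluating from 0 to 3: ∫_{0}^{3} (-u**3 + u) sin(-5*pi*u/3) du = (18*(-27 + 100*pi**2)/(125*pi**3)) - (0) = 18*(-27 + 100*pi**2)/(125*pi**3).
So ∫_{-3}^{3} h(u) sin(-5*pi*u/3) du = 36*(-27 + 100*pi**2)/(125*pi**3).
Hence Im(c_{-5}) = (-1/6)·(36*(-27 + 100*pi**2)/(125*pi**3)) = 6*(27 - 100*pi**2)/(125*pi**3).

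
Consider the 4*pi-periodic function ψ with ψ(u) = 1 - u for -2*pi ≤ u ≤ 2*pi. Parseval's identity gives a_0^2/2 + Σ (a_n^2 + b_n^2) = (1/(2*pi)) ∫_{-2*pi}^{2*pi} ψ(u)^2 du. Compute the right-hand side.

2 + 8*pi**2/3

(1/(2*pi)) ∫_{-2*pi}^{2*pi} ψ(u)^2 du = (1/(2*pi)) · (4*pi + 16*pi**3/3) = 2 + 8*pi**2/3.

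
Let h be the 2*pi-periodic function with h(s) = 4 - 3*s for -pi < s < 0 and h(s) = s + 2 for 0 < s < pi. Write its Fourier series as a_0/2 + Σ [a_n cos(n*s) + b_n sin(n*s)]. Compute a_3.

a_3 = 1/pi ∫_{-pi}^{pi} h(s) cos(3*s) ds.
Split the integral at the breakpoints.
Integrating by parts (boundary term plus one more integral), an antiderivative of (4 - 3*s) cos(3*s) is -s*sin(3*s) + 4*sin(3*s)/3 - cos(3*s)/3; evaluating from -pi to 0: ∫_{-pi}^{0} (4 - 3*s) cos(3*s) ds = (-1/3) - (1/3) = -2/3.
Integrating by parts (boundary term plus one more integral), an antiderivative of (s + 2) cos(3*s) is s*sin(3*s)/3 + 2*sin(3*s)/3 + cos(3*s)/9; evaluating from 0 to pi: ∫_{0}^{pi} (s + 2) cos(3*s) ds = (-1/9) - (1/9) = -2/9.
Summing the pieces and multiplying by (1/pi) gives a_3 = -8/(9*pi).

-8/(9*pi)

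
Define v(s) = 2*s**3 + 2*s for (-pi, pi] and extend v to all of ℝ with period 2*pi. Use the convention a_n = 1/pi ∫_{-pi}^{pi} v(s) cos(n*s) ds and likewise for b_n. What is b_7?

172/343 + 4*pi**2/7

b_7 = 1/pi ∫_{-pi}^{pi} v(s) sin(7*s) ds.
v is odd and sin(7*s) is odd, so the integrand is even and b_7 = 2/pi ∫_0^{pi} v(s) sin(7*s) ds.
Integrating by parts three times (tabular method), an antiderivative of (2*s**3 + 2*s) sin(7*s) is -2*s**3*cos(7*s)/7 + 6*s**2*sin(7*s)/49 - 86*s*cos(7*s)/343 + 86*sin(7*s)/2401; evaluating from 0 to pi: ∫_{0}^{pi} (2*s**3 + 2*s) sin(7*s) ds = (2*pi*(43 + 49*pi**2)/343) - (0) = 2*pi*(43 + 49*pi**2)/343.
Hence b_7 = (2/pi)·(2*pi*(43 + 49*pi**2)/343) = 172/343 + 4*pi**2/7.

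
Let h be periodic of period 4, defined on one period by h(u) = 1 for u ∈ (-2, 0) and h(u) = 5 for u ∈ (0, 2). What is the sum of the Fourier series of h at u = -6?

3

u = -6 differs from u = -2 by -1 full period(s), and the series is 4-periodic.
At u = -2 the one-sided limits are h(-2^-) = 5 and h(-2^+) = 1.
By Dirichlet's theorem the series converges to their average, [(5) + (1)]/2 = 3.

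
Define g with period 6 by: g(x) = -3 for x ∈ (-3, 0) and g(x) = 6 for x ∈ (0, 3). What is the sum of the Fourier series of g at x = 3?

3/2

x = 3 differs from x = -3 by 1 full period(s), and the series is 6-periodic.
At x = -3 the one-sided limits are g(-3^-) = 6 and g(-3^+) = -3.
By Dirichlet's theorem the series converges to their average, [(6) + (-3)]/2 = 3/2.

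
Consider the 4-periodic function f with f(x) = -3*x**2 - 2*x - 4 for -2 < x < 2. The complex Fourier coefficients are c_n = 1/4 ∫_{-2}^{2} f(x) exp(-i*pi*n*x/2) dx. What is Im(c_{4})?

-1/pi

Since f is real-valued, Im(c_{4}) = -1/4 ∫_{-2}^{2} f(x) sin(2*pi*x) dx = -b_{4}/2.
Integrating by parts twice (tabular method), an antiderivative of (-3*x**2 - 2*x - 4) sin(2*pi*x) is 3*x**2*cos(2*pi*x)/(2*pi) - 3*x*sin(2*pi*x)/(2*pi**2) + x*cos(2*pi*x)/pi - sin(2*pi*x)/(2*pi**2) - 3*cos(2*pi*x)/(4*pi**3) + 2*cos(2*pi*x)/pi; evaluating from -2 to 2: ∫_{-2}^{2} (-3*x**2 - 2*x - 4) sin(2*pi*x) dx = (-3/(4*pi**3) + 10/pi) - (-3/(4*pi**3) + 6/pi) = 4/pi.
Hence Im(c_{4}) = (-1/4)·(4/pi) = -1/pi.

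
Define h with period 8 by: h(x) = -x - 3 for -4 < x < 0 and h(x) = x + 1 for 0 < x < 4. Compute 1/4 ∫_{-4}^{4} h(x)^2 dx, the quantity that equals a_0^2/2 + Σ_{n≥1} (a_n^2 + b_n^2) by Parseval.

38/3

1/4 ∫_{-4}^{4} h(x)^2 dx = 1/4 · (152/3) = 38/3.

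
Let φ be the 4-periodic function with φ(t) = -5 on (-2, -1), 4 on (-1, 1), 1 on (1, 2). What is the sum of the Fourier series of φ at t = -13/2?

t = -13/2 differs from t = 3/2 by -2 full period(s), and the series is 4-periodic.
φ is continuous at t = 3/2 with value 1, so the series converges to 1 there.

1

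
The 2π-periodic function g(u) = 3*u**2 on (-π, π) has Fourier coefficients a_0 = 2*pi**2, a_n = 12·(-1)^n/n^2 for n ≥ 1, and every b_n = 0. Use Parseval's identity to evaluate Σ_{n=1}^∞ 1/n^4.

pi**4/90

Parseval: a_0^2/2 + Σ a_n^2 = (1/π) ∫_{-π}^{π} g(u)^2 du = 18*pi**4/5.
Subtract a_0^2/2 = 2*pi**4: Σ a_n^2 = 8*pi**4/5.
Since a_n^2 = 144/n^4, Σ 1/n^4 = pi**4/90.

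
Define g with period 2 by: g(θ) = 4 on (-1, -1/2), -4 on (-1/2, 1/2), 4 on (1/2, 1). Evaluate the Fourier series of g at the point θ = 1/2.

0

At θ = 1/2 the one-sided limits are g(1/2^-) = -4 and g(1/2^+) = 4.
By Dirichlet's theorem the series converges to their average, [(-4) + (4)]/2 = 0.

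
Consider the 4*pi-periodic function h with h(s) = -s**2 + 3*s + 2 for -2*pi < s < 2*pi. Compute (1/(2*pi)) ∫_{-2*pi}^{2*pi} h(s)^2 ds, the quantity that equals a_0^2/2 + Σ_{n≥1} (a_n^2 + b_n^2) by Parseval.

(1/(2*pi)) ∫_{-2*pi}^{2*pi} h(s)^2 ds = (1/(2*pi)) · (16*pi*(15 + 25*pi**2 + 12*pi**4)/15) = 8 + 40*pi**2/3 + 32*pi**4/5.

8 + 40*pi**2/3 + 32*pi**4/5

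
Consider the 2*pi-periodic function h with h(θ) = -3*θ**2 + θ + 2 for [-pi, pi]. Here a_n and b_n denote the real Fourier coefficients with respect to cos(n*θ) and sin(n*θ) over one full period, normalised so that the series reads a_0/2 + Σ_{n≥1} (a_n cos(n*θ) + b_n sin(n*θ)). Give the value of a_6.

-1/3

a_6 = 1/pi ∫_{-pi}^{pi} h(θ) cos(6*θ) dθ.
Integrating by parts twice (tabular method), an antiderivative of (-3*θ**2 + θ + 2) cos(6*θ) is -θ**2*sin(6*θ)/2 + θ*sin(6*θ)/6 - θ*cos(6*θ)/6 + 13*sin(6*θ)/36 + cos(6*θ)/36; evaluating from -pi to pi: ∫_{-pi}^{pi} (-3*θ**2 + θ + 2) cos(6*θ) dθ = (1/36 - pi/6) - (1/36 + pi/6) = -pi/3.
Hence a_6 = (1/pi)·(-pi/3) = -1/3.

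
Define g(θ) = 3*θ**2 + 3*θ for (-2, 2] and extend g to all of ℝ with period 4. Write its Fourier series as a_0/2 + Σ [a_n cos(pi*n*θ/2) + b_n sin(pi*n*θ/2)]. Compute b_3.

4/pi

b_3 = 1/2 ∫_{-2}^{2} g(θ) sin(3*pi*θ/2) dθ.
Integrating by parts twice (tabular method), an antiderivative of (3*θ**2 + 3*θ) sin(3*pi*θ/2) is -2*θ**2*cos(3*pi*θ/2)/pi + 8*θ*sin(3*pi*θ/2)/(3*pi**2) - 2*θ*cos(3*pi*θ/2)/pi + 4*sin(3*pi*θ/2)/(3*pi**2) + 16*cos(3*pi*θ/2)/(9*pi**3); evaluating from -2 to 2: ∫_{-2}^{2} (3*θ**2 + 3*θ) sin(3*pi*θ/2) dθ = (-16/(9*pi**3) + 12/pi) - (-16/(9*pi**3) + 4/pi) = 8/pi.
Hence b_3 = (1/2)·(8/pi) = 4/pi.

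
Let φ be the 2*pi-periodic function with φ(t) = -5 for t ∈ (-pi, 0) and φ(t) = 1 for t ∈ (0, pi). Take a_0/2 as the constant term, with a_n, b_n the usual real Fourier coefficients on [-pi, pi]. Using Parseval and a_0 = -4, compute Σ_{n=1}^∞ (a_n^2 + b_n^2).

Parseval: a_0^2/2 + Σ_{n≥1} (a_n^2+b_n^2) = 1/pi ∫_{-pi}^{pi} φ(t)^2 dt = 26.
Subtract a_0^2/2 = 8: Σ (a_n^2+b_n^2) = 18.

18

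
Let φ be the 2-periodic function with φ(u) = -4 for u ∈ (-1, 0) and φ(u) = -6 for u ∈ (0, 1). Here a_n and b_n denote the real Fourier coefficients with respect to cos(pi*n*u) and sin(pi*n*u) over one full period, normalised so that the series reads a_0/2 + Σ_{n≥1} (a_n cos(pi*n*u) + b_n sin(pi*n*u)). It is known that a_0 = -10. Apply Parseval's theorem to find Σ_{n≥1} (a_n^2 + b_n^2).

2

Parseval: a_0^2/2 + Σ_{n≥1} (a_n^2+b_n^2) = ∫_{-1}^{1} φ(u)^2 du = 52.
Subtract a_0^2/2 = 50: Σ (a_n^2+b_n^2) = 2.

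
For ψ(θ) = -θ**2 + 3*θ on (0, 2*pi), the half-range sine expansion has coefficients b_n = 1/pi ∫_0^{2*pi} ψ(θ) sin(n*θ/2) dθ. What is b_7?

b_7 = 1/pi ∫_0^{2*pi} (-θ**2 + 3*θ) sin(7*θ/2) dθ.
Integrating by parts twice (tabular method), an antiderivative of (-θ**2 + 3*θ) sin(7*θ/2) is 2*θ**2*cos(7*θ/2)/7 - 8*θ*sin(7*θ/2)/49 - 6*θ*cos(7*θ/2)/7 + 12*sin(7*θ/2)/49 - 16*cos(7*θ/2)/343; evaluating from 0 to 2*pi: ∫_{0}^{2*pi} (-θ**2 + 3*θ) sin(7*θ/2) dθ = (-8*pi**2/7 + 16/343 + 12*pi/7) - (-16/343) = -8*pi**2/7 + 32/343 + 12*pi/7.
Hence b_7 = (1/pi)·(-8*pi**2/7 + 32/343 + 12*pi/7) = 4*(-98*pi**2 + 8 + 147*pi)/(343*pi).

4*(-98*pi**2 + 8 + 147*pi)/(343*pi)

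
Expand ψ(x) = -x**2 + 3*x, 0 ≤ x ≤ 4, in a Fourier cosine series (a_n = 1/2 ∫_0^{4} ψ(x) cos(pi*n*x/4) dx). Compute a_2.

a_2 = 1/2 ∫_0^{4} (-x**2 + 3*x) cos(pi*x/2) dx.
Integrating by parts twice (tabular method), an antiderivative of (-x**2 + 3*x) cos(pi*x/2) is -2*x**2*sin(pi*x/2)/pi + 6*x*sin(pi*x/2)/pi - 8*x*cos(pi*x/2)/pi**2 + 16*sin(pi*x/2)/pi**3 + 12*cos(pi*x/2)/pi**2; evaluating from 0 to 4: ∫_{0}^{4} (-x**2 + 3*x) cos(pi*x/2) dx = (-20/pi**2) - (12/pi**2) = -32/pi**2.
Hence a_2 = (1/2)·(-32/pi**2) = -16/pi**2.

-16/pi**2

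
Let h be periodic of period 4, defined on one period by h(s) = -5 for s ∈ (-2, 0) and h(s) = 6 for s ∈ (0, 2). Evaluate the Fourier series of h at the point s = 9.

6

s = 9 differs from s = 1 by 2 full period(s), and the series is 4-periodic.
h is continuous at s = 1 with value 6, so the series converges to 6 there.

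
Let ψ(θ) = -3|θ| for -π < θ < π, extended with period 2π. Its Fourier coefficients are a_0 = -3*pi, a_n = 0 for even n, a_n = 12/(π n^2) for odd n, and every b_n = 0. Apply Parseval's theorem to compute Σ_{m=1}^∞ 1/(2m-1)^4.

pi**4/96

Parseval: a_0^2/2 + Σ a_n^2 = (1/π) ∫_{-π}^{π} ψ(θ)^2 dθ = 6*pi**2.
Subtract a_0^2/2 = 9*pi**2/2: Σ a_n^2 = 3*pi**2/2.
Only odd n contribute, with a_n^2 = 144/(π^2 n^4), so Σ_{m≥1} 1/(2m-1)^4 = π^2·(3*pi**2/2)/144 = pi**4/96.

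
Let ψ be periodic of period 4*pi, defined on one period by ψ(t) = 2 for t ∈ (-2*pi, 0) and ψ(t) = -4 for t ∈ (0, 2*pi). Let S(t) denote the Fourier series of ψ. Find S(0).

At t = 0 the one-sided limits are ψ(0^-) = 2 and ψ(0^+) = -4.
By Dirichlet's theorem the series converges to their average, [(2) + (-4)]/2 = -1.

-1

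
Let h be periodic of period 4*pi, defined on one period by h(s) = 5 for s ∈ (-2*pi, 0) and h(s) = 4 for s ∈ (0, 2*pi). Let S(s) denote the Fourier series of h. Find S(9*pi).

4

s = 9*pi differs from s = pi by 2 full period(s), and the series is 4*pi-periodic.
h is continuous at s = pi with value 4, so the series converges to 4 there.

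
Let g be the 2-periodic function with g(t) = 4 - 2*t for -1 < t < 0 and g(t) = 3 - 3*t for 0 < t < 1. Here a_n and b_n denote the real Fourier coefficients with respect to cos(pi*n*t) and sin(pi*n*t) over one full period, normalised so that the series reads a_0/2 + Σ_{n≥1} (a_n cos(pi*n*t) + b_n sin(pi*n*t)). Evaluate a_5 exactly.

2/(25*pi**2)

a_5 = ∫_{-1}^{1} g(t) cos(5*pi*t) dt.
Split the integral at the breakpoints.
Integrating by parts (boundary term plus one more integral), an antiderivative of (4 - 2*t) cos(5*pi*t) is -2*t*sin(5*pi*t)/(5*pi) + 4*sin(5*pi*t)/(5*pi) - 2*cos(5*pi*t)/(25*pi**2); evaluating from -1 to 0: ∫_{-1}^{0} (4 - 2*t) cos(5*pi*t) dt = (-2/(25*pi**2)) - (2/(25*pi**2)) = -4/(25*pi**2).
Integrating by parts (boundary term plus one more integral), an antiderivative of (3 - 3*t) cos(5*pi*t) is -3*t*sin(5*pi*t)/(5*pi) + 3*sin(5*pi*t)/(5*pi) - 3*cos(5*pi*t)/(25*pi**2); evaluating from 0 to 1: ∫_{0}^{1} (3 - 3*t) cos(5*pi*t) dt = (3/(25*pi**2)) - (-3/(25*pi**2)) = 6/(25*pi**2).
Summing the pieces gives a_5 = 2/(25*pi**2).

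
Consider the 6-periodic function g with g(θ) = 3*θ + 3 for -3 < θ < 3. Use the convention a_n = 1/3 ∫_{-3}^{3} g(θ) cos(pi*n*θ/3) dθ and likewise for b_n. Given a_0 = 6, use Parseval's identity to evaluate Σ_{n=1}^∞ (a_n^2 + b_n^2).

54

Parseval: a_0^2/2 + Σ_{n≥1} (a_n^2+b_n^2) = 1/3 ∫_{-3}^{3} g(θ)^2 dθ = 72.
Subtract a_0^2/2 = 18: Σ (a_n^2+b_n^2) = 54.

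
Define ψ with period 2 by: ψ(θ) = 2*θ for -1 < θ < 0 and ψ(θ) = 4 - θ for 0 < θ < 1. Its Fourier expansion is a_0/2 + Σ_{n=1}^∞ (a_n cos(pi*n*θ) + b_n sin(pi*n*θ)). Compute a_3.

a_3 = ∫_{-1}^{1} ψ(θ) cos(3*pi*θ) dθ.
Split the integral at the breakpoints.
Integrating by parts (boundary term plus one more integral), an antiderivative of (2*θ) cos(3*pi*θ) is 2*θ*sin(3*pi*θ)/(3*pi) + 2*cos(3*pi*θ)/(9*pi**2); evaluating from -1 to 0: ∫_{-1}^{0} (2*θ) cos(3*pi*θ) dθ = (2/(9*pi**2)) - (-2/(9*pi**2)) = 4/(9*pi**2).
Integrating by parts (boundary term plus one more integral), an antiderivative of (4 - θ) cos(3*pi*θ) is -θ*sin(3*pi*θ)/(3*pi) + 4*sin(3*pi*θ)/(3*pi) - cos(3*pi*θ)/(9*pi**2); evaluating from 0 to 1: ∫_{0}^{1} (4 - θ) cos(3*pi*θ) dθ = (1/(9*pi**2)) - (-1/(9*pi**2)) = 2/(9*pi**2).
Summing the pieces gives a_3 = 2/(3*pi**2).

2/(3*pi**2)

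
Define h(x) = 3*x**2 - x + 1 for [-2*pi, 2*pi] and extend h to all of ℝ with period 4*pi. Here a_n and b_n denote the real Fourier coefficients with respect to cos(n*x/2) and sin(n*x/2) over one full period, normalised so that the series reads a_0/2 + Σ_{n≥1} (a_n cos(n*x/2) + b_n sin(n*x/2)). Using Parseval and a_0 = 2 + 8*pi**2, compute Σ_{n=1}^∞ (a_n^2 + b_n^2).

8*pi**2*(5 + 48*pi**2)/15

Parseval: a_0^2/2 + Σ_{n≥1} (a_n^2+b_n^2) = (1/(2*pi)) ∫_{-2*pi}^{2*pi} h(x)^2 dx = 2 + 56*pi**2/3 + 288*pi**4/5.
Subtract a_0^2/2 = 2*(1 + 4*pi**2)**2: Σ (a_n^2+b_n^2) = 8*pi**2*(5 + 48*pi**2)/15.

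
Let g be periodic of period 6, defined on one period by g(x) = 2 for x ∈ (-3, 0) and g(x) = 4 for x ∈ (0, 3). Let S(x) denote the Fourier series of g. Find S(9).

x = 9 differs from x = -3 by 2 full period(s), and the series is 6-periodic.
At x = -3 the one-sided limits are g(-3^-) = 4 and g(-3^+) = 2.
By Dirichlet's theorem the series converges to their average, [(4) + (2)]/2 = 3.

3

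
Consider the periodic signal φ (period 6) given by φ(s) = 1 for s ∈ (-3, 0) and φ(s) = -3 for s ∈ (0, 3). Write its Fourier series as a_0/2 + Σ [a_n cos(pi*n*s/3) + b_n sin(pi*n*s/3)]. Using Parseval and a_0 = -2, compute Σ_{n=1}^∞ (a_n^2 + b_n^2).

Parseval: a_0^2/2 + Σ_{n≥1} (a_n^2+b_n^2) = 1/3 ∫_{-3}^{3} φ(s)^2 ds = 10.
Subtract a_0^2/2 = 2: Σ (a_n^2+b_n^2) = 8.

8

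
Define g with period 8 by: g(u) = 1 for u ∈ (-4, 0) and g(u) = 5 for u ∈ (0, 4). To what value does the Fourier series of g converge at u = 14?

u = 14 differs from u = -2 by 2 full period(s), and the series is 8-periodic.
g is continuous at u = -2 with value 1, so the series converges to 1 there.

1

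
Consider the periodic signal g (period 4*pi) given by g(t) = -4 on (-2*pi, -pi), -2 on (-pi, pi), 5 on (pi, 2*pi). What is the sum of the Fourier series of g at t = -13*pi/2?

t = -13*pi/2 differs from t = 3*pi/2 by -2 full period(s), and the series is 4*pi-periodic.
g is continuous at t = 3*pi/2 with value 5, so the series converges to 5 there.

5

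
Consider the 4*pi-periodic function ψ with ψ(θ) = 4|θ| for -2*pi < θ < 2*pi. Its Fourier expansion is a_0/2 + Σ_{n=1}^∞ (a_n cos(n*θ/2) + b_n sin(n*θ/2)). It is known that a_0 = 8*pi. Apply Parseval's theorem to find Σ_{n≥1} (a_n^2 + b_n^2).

Parseval: a_0^2/2 + Σ_{n≥1} (a_n^2+b_n^2) = (1/(2*pi)) ∫_{-2*pi}^{2*pi} ψ(θ)^2 dθ = 128*pi**2/3.
Subtract a_0^2/2 = 32*pi**2: Σ (a_n^2+b_n^2) = 32*pi**2/3.

32*pi**2/3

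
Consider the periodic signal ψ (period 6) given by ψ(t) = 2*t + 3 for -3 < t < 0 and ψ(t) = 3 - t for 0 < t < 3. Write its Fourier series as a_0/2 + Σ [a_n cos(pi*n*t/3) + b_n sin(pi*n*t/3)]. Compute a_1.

18/pi**2

a_1 = 1/3 ∫_{-3}^{3} ψ(t) cos(pi*t/3) dt.
Split the integral at the breakpoints.
Integrating by parts (boundary term plus one more integral), an antiderivative of (2*t + 3) cos(pi*t/3) is 6*t*sin(pi*t/3)/pi + 9*sin(pi*t/3)/pi + 18*cos(pi*t/3)/pi**2; evaluating from -3 to 0: ∫_{-3}^{0} (2*t + 3) cos(pi*t/3) dt = (18/pi**2) - (-18/pi**2) = 36/pi**2.
Integrating by parts (boundary term plus one more integral), an antiderivative of (3 - t) cos(pi*t/3) is -3*t*sin(pi*t/3)/pi + 9*sin(pi*t/3)/pi - 9*cos(pi*t/3)/pi**2; evaluating from 0 to 3: ∫_{0}^{3} (3 - t) cos(pi*t/3) dt = (9/pi**2) - (-9/pi**2) = 18/pi**2.
Summing the pieces and multiplying by (1/3) gives a_1 = 18/pi**2.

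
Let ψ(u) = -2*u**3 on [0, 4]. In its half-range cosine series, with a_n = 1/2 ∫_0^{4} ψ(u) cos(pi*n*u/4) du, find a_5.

a_5 = 1/2 ∫_0^{4} (-2*u**3) cos(5*pi*u/4) du.
Integrating by parts three times (tabular method), an antiderivative of (-2*u**3) cos(5*pi*u/4) is -8*u**3*sin(5*pi*u/4)/(5*pi) - 96*u**2*cos(5*pi*u/4)/(25*pi**2) + 768*u*sin(5*pi*u/4)/(125*pi**3) + 3072*cos(5*pi*u/4)/(625*pi**4); evaluating from 0 to 4: ∫_{0}^{4} (-2*u**3) cos(5*pi*u/4) du = (1536*(-2 + 25*pi**2)/(625*pi**4)) - (3072/(625*pi**4)) = 1536*(-4 + 25*pi**2)/(625*pi**4).
Hence a_5 = (1/2)·(1536*(-4 + 25*pi**2)/(625*pi**4)) = 768*(-4 + 25*pi**2)/(625*pi**4).

768*(-4 + 25*pi**2)/(625*pi**4)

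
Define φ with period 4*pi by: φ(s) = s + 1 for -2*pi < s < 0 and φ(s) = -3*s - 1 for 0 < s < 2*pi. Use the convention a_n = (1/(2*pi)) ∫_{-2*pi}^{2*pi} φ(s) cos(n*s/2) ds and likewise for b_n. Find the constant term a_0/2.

-2*pi

a_0 = (1/(2*pi)) ∫_{-2*pi}^{2*pi} φ(s) ds = (1/(2*pi)) · (-8*pi**2) = -4*pi.
So the constant term a_0/2 = -2*pi.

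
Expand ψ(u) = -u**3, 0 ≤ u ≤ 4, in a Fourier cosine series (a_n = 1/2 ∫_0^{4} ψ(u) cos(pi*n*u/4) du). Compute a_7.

a_7 = 1/2 ∫_0^{4} (-u**3) cos(7*pi*u/4) du.
Integrating by parts three times (tabular method), an antiderivative of (-u**3) cos(7*pi*u/4) is -4*u**3*sin(7*pi*u/4)/(7*pi) - 48*u**2*cos(7*pi*u/4)/(49*pi**2) + 384*u*sin(7*pi*u/4)/(343*pi**3) + 1536*cos(7*pi*u/4)/(2401*pi**4); evaluating from 0 to 4: ∫_{0}^{4} (-u**3) cos(7*pi*u/4) du = (768*(-2 + 49*pi**2)/(2401*pi**4)) - (1536/(2401*pi**4)) = 768*(-4 + 49*pi**2)/(2401*pi**4).
Hence a_7 = (1/2)·(768*(-4 + 49*pi**2)/(2401*pi**4)) = 384*(-4 + 49*pi**2)/(2401*pi**4).

384*(-4 + 49*pi**2)/(2401*pi**4)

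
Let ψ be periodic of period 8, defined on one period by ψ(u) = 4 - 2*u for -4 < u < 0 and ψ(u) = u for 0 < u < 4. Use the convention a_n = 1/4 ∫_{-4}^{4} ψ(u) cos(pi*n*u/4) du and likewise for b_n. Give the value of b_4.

b_4 = 1/4 ∫_{-4}^{4} ψ(u) sin(pi*u) du.
Split the integral at the breakpoints.
Integrating by parts (boundary term plus one more integral), an antiderivative of (4 - 2*u) sin(pi*u) is 2*u*cos(pi*u)/pi - 2*sin(pi*u)/pi**2 - 4*cos(pi*u)/pi; evaluating from -4 to 0: ∫_{-4}^{0} (4 - 2*u) sin(pi*u) du = (-4/pi) - (-12/pi) = 8/pi.
Integrating by parts (boundary term plus one more integral), an antiderivative of (u) sin(pi*u) is -u*cos(pi*u)/pi + sin(pi*u)/pi**2; evaluating from 0 to 4: ∫_{0}^{4} (u) sin(pi*u) du = (-4/pi) - (0) = -4/pi.
Summing the pieces and multiplying by (1/4) gives b_4 = 1/pi.

1/pi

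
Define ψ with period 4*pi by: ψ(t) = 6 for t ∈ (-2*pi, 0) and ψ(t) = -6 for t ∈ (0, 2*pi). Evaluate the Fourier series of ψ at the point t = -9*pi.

t = -9*pi differs from t = -pi by -2 full period(s), and the series is 4*pi-periodic.
ψ is continuous at t = -pi with value 6, so the series converges to 6 there.

6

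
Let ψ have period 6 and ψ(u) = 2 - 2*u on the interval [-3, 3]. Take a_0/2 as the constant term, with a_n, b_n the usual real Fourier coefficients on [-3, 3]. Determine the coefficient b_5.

-12/(5*pi)

b_5 = 1/3 ∫_{-3}^{3} ψ(u) sin(5*pi*u/3) du.
Integrating by parts (boundary term plus one more integral), an antiderivative of (2 - 2*u) sin(5*pi*u/3) is 6*u*cos(5*pi*u/3)/(5*pi) - 18*sin(5*pi*u/3)/(25*pi**2) - 6*cos(5*pi*u/3)/(5*pi); evaluating from -3 to 3: ∫_{-3}^{3} (2 - 2*u) sin(5*pi*u/3) du = (-12/(5*pi)) - (24/(5*pi)) = -36/(5*pi).
Hence b_5 = (1/3)·(-36/(5*pi)) = -12/(5*pi).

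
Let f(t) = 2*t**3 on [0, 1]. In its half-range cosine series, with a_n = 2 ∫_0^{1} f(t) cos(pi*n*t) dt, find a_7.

a_7 = 2 ∫_0^{1} (2*t**3) cos(7*pi*t) dt.
Integrating by parts three times (tabular method), an antiderivative of (2*t**3) cos(7*pi*t) is 2*t**3*sin(7*pi*t)/(7*pi) + 6*t**2*cos(7*pi*t)/(49*pi**2) - 12*t*sin(7*pi*t)/(343*pi**3) - 12*cos(7*pi*t)/(2401*pi**4); evaluating from 0 to 1: ∫_{0}^{1} (2*t**3) cos(7*pi*t) dt = (6*(2 - 49*pi**2)/(2401*pi**4)) - (-12/(2401*pi**4)) = 6*(4 - 49*pi**2)/(2401*pi**4).
Hence a_7 = 2·(6*(4 - 49*pi**2)/(2401*pi**4)) = 12*(4 - 49*pi**2)/(2401*pi**4).

12*(4 - 49*pi**2)/(2401*pi**4)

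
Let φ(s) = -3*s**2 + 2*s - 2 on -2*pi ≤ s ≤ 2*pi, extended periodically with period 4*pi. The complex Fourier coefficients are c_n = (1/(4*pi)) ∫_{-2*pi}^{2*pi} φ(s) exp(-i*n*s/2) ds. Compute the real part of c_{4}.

-3/2

Since φ is real-valued, Re(c_{4}) = (1/(4*pi)) ∫_{-2*pi}^{2*pi} φ(s) cos(2*s) ds = a_{4}/2.
Integrating by parts twice (tabular method), an antiderivative of (-3*s**2 + 2*s - 2) cos(2*s) is -3*s**2*sin(2*s)/2 + s*sin(2*s) - 3*s*cos(2*s)/2 - sin(2*s)/4 + cos(2*s)/2; evaluating from -2*pi to 2*pi: ∫_{-2*pi}^{2*pi} (-3*s**2 + 2*s - 2) cos(2*s) ds = (1/2 - 3*pi) - (1/2 + 3*pi) = -6*pi.
Hence Re(c_{4}) = (1/(4*pi))·(-6*pi) = -3/2.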